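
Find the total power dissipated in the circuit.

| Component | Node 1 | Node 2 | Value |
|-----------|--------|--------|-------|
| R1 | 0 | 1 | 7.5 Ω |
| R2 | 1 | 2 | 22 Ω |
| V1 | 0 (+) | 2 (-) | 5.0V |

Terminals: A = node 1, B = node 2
Nodal analysis, taking node 2 as the 0 V reference.
Source V1 fixes V_0 = 5 V.
KCL at each unknown node (sum of currents leaving = 0; resistances in Ω):
  Node 1: (V_1 - 5)/7.5 + (V_1 - 0)/22 = 0
Collecting terms: 0.1788 × V_1 = 0.6667  =>  V_1 = 3.729 V
Power in each resistor, P = (ΔV)²/R:
  P_R1 = (5 - 3.729)²/7.5 = 0.2155 W
  P_R2 = (3.729 - 0)²/22 = 0.632 W
P_total = P_R1 + P_R2 = 0.8475 W

Final answer: 0.8475 W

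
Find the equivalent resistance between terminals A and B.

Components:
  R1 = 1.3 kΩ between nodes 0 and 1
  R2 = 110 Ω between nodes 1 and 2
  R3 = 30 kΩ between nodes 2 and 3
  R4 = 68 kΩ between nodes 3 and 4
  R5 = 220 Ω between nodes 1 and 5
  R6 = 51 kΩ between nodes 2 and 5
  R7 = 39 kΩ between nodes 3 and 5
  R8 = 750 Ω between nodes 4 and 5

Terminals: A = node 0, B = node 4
The network is not a plain series/parallel combination. Inject a 1 A test current into terminal A (node 0) and return it from terminal B (node 4); then R_eq = V_A / (1 A).
Nodal analysis, taking node 4 as the 0 V reference.
Current source I_test pushes 1 A into node 0 and draws it out of node 4.
KCL at each unknown node (sum of currents leaving = 0; resistances in Ω):
  Node 0: (V_0 - V_1)/1300 - 1 = 0
  Node 1: (V_1 - V_0)/1300 + (V_1 - V_2)/110 + (V_1 - V_5)/220 = 0
  Node 2: (V_2 - V_1)/110 + (V_2 - V_3)/30000 + (V_2 - V_5)/51000 = 0
  Node 3: (V_3 - V_2)/30000 + (V_3 - 0)/68000 + (V_3 - V_5)/39000 = 0
  Node 5: (V_5 - V_1)/220 + (V_5 - V_2)/51000 + (V_5 - V_3)/39000 + (V_5 - 0)/750 = 0
Collecting terms (coefficients in siemens):
  0.0007692·V_0 - 0.0007692·V_1 = 1
  0.01441·V_1 - 0.0007692·V_0 - 0.009091·V_2 - 0.004545·V_5 = 0
  0.009144·V_2 - 0.009091·V_1 - 0.00003333·V_3 - 0.00001961·V_5 = 0
  0.00007368·V_3 - 0.00003333·V_2 - 0.00002564·V_5 = 0
  0.005924·V_5 - 0.004545·V_1 - 0.00001961·V_2 - 0.00002564·V_3 = 0
Solving these 5 simultaneous equations (Gaussian elimination) gives:
  V_0 = 2259 V, V_1 = 959.5 V, V_2 = 958 V, V_3 = 691.8 V
  V_5 = 742.4 V
R_eq = V_0 / 1 A = 2259 Ω = 2.259 kΩ

Final answer: 2.259 kΩ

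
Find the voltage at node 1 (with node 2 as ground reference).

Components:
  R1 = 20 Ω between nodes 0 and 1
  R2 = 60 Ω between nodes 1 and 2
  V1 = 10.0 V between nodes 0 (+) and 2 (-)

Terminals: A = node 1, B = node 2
Nodal analysis, taking node 2 as the 0 V reference.
Source V1 fixes V_0 = 10 V.
KCL at each unknown node (sum of currents leaving = 0; resistances in Ω):
  Node 1: (V_1 - 10)/20 + (V_1 - 0)/60 = 0
Collecting terms: 0.06667 × V_1 = 0.5  =>  V_1 = 7.5 V
The requested potential is V_1 = 7.5 V.

Final answer: V_1 = 7.5 V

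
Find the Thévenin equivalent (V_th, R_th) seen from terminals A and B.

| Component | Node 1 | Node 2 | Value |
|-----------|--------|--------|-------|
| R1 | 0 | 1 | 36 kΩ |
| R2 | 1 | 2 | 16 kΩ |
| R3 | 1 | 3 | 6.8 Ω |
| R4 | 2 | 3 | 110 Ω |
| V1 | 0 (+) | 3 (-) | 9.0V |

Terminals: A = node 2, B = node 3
Step 1 — V_th is the open-circuit voltage V_A - V_B (nothing connected across the terminals).
Nodal analysis, taking node 3 as the 0 V reference.
Source V1 fixes V_0 = 9 V.
KCL at each unknown node (sum of currents leaving = 0; resistances in Ω):
  Node 1: (V_1 - 9)/36000 + (V_1 - V_2)/16000 + (V_1 - 0)/6.8 = 0
  Node 2: (V_2 - V_1)/16000 + (V_2 - 0)/110 = 0
Collecting terms (coefficients in siemens):
  0.1471·V_1 - 0.0000625·V_2 = 0.00025
  0.009153·V_2 - 0.0000625·V_1 = 0
Determinant D = (0.1471)(0.009153) - (-0.0000625)(-0.0000625) = 0.001347
V_1 = [(0.00025)(0.009153) - (-0.0000625)(0)]/D = 0.001699 V
V_2 = [(0.1471)(0) - (0.00025)(-0.0000625)]/D = 0.0000116 V
V_th = V_2 - V_3 = 0.0000116 - 0 = 0.0000116 V
Step 2 — R_th: zero the source — replace V1 by a short circuit (node 3 merges into node 0) — and find the resistance seen between A (node 2) and B (node 0).
Reduce the network between node 2 (A) and node 0 (B) by series/parallel combination:
  Rp1 = R1 ‖ R3 (parallel, both between nodes 0 and 1) = 1/(1/36000 + 1/6.8) = 6.799 Ω
  Rs1 = R2 + Rp1 (series, joined only at node 1) = 16000 + 6.799 = 16010 Ω
  Rp2 = R4 ‖ Rs1 (parallel, both between nodes 0 and 2) = 1/(1/110 + 1/16010) = 109.2 Ω
R_th = 109.2 Ω

Final answer: V_th = 1.16e-05 V, R_th = 109.2 Ω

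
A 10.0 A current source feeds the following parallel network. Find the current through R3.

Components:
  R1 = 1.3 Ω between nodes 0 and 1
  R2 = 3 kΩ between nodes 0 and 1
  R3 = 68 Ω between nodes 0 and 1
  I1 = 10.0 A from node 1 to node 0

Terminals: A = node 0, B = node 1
All resistors sit directly between nodes 0 and 1, so they are in parallel and share one voltage V; the full source current 10 A splits among them.
1/R_par = 1/1.3 + 1/3000 + 1/68 = 0.7843 S  =>  R_par = 1.275 Ω
V = I × R_par = 10 × 1.275 = 12.75 V
I_R3 = V/R3 = 12.75/68 = 0.1875 A

Final answer: 0.1875 A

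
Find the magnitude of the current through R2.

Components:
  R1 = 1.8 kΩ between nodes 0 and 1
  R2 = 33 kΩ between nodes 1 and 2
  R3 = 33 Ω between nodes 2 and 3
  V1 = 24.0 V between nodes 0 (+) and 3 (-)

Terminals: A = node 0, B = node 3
Nodal analysis, taking node 3 as the 0 V reference.
Source V1 fixes V_0 = 24 V.
KCL at each unknown node (sum of currents leaving = 0; resistances in Ω):
  Node 1: (V_1 - 24)/1800 + (V_1 - V_2)/33000 = 0
  Node 2: (V_2 - V_1)/33000 + (V_2 - 0)/33 = 0
Collecting terms (coefficients in siemens):
  0.0005859·V_1 - 0.0000303·V_2 = 0.01333
  0.03033·V_2 - 0.0000303·V_1 = 0
Determinant D = (0.0005859)(0.03033) - (-0.0000303)(-0.0000303) = 0.00001777
V_1 = [(0.01333)(0.03033) - (-0.0000303)(0)]/D = 22.76 V
V_2 = [(0.0005859)(0) - (0.01333)(-0.0000303)]/D = 0.02274 V
I_R2 = (V_1 - V_2)/R2 = (22.76 - 0.02274)/33000 = 0.000689 A
|I_R2| = 0.000689 A

Final answer: |I_R2| = 0.000689 A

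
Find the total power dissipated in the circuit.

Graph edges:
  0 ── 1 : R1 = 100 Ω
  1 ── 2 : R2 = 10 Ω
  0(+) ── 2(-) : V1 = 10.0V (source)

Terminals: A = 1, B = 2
Nodal analysis, taking node 2 as the 0 V reference.
Source V1 fixes V_0 = 10 V.
KCL at each unknown node (sum of currents leaving = 0; resistances in Ω):
  Node 1: (V_1 - 10)/100 + (V_1 - 0)/10 = 0
Collecting terms: 0.11 × V_1 = 0.1  =>  V_1 = 0.9091 V
Power in each resistor, P = (ΔV)²/R:
  P_R1 = (10 - 0.9091)²/100 = 0.8264 W
  P_R2 = (0.9091 - 0)²/10 = 0.08264 W
P_total = P_R1 + P_R2 = 0.9091 W

Final answer: 0.9091 W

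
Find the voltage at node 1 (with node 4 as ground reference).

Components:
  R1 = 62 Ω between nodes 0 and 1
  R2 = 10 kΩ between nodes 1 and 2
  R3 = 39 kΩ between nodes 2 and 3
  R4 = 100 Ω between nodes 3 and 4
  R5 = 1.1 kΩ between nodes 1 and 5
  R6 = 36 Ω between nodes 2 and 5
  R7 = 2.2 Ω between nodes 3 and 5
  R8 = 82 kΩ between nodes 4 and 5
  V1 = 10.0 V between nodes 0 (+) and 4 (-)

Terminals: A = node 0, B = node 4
Nodal analysis, taking node 4 as the 0 V reference.
Source V1 fixes V_0 = 10 V.
KCL at each unknown node (sum of currents leaving = 0; resistances in Ω):
  Node 1: (V_1 - 10)/62 + (V_1 - V_2)/10000 + (V_1 - V_5)/1100 = 0
  Node 2: (V_2 - V_1)/10000 + (V_2 - V_3)/39000 + (V_2 - V_5)/36 = 0
  Node 3: (V_3 - V_2)/39000 + (V_3 - 0)/100 + (V_3 - V_5)/2.2 = 0
  Node 5: (V_5 - V_1)/1100 + (V_5 - V_2)/36 + (V_5 - V_3)/2.2 + (V_5 - 0)/82000 = 0
Collecting terms (coefficients in siemens):
  0.01714·V_1 - 0.0001·V_2 - 0.0009091·V_5 = 0.1613
  0.0279·V_2 - 0.0001·V_1 - 0.00002564·V_3 - 0.02778·V_5 = 0
  0.4646·V_3 - 0.00002564·V_2 - 0.4545·V_5 = 0
  0.4832·V_5 - 0.0009091·V_1 - 0.02778·V_2 - 0.4545·V_3 = 0
Solving these 4 simultaneous equations (Gaussian elimination) gives:
  V_1 = 9.463 V, V_2 = 0.9142 V, V_3 = 0.8644 V, V_5 = 0.8834 V
The requested potential is V_1 = 9.463 V.

Final answer: V_1 = 9.463 V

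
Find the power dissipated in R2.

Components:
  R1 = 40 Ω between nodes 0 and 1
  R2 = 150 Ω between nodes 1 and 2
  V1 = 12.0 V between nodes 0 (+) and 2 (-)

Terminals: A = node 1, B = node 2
Nodal analysis, taking node 2 as the 0 V reference.
Source V1 fixes V_0 = 12 V.
KCL at each unknown node (sum of currents leaving = 0; resistances in Ω):
  Node 1: (V_1 - 12)/40 + (V_1 - 0)/150 = 0
Collecting terms: 0.03167 × V_1 = 0.3  =>  V_1 = 9.474 V
I_R2 = (V_1 - V_2)/R2 = (9.474 - 0)/150 = 0.06316 A
P_R2 = I_R2² × R2 = (0.06316)² × 150 = 0.5983 W

Final answer: 0.5983 W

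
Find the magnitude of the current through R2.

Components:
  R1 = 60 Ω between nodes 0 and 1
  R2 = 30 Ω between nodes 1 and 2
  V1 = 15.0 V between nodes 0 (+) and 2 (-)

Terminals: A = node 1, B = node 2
Nodal analysis, taking node 2 as the 0 V reference.
Source V1 fixes V_0 = 15 V.
KCL at each unknown node (sum of currents leaving = 0; resistances in Ω):
  Node 1: (V_1 - 15)/60 + (V_1 - 0)/30 = 0
Collecting terms: 0.05 × V_1 = 0.25  =>  V_1 = 5 V
I_R2 = (V_1 - V_2)/R2 = (5 - 0)/30 = 0.1667 A
|I_R2| = 0.1667 A

Final answer: |I_R2| = 0.1667 A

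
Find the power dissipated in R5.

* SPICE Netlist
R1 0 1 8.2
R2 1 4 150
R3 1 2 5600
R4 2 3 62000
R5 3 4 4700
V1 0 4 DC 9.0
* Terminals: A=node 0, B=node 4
Nodal analysis, taking node 4 as the 0 V reference.
Source V1 fixes V_0 = 9 V.
KCL at each unknown node (sum of currents leaving = 0; resistances in Ω):
  Node 1: (V_1 - 9)/8.2 + (V_1 - 0)/150 + (V_1 - V_2)/5600 = 0
  Node 2: (V_2 - V_1)/5600 + (V_2 - V_3)/62000 = 0
  Node 3: (V_3 - V_2)/62000 + (V_3 - 0)/4700 = 0
Collecting terms (coefficients in siemens):
  0.1288·V_1 - 0.0001786·V_2 = 1.098
  0.0001947·V_2 - 0.0001786·V_1 - 0.00001613·V_3 = 0
  0.0002289·V_3 - 0.00001613·V_2 = 0
Solving these 3 simultaneous equations (Gaussian elimination) gives:
  V_1 = 8.533 V, V_2 = 7.872 V, V_3 = 0.5547 V
I_R5 = (V_3 - V_4)/R5 = (0.5547 - 0)/4700 = 0.000118 A
P_R5 = I_R5² × R5 = (0.000118)² × 4700 = 0.00006546 W

Final answer: 6.546e-05 W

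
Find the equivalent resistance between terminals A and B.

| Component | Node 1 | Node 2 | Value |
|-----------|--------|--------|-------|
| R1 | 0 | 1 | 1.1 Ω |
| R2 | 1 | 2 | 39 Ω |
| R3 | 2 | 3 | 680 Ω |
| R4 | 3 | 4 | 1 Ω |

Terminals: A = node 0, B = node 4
Reduce the network between node 0 (A) and node 4 (B) by series/parallel combination:
  Rs1 = R1 + R2 (series, joined only at node 1) = 1.1 + 39 = 40.1 Ω
  Rs2 = R3 + Rs1 (series, joined only at node 2) = 680 + 40.1 = 720.1 Ω
  Rs3 = R4 + Rs2 (series, joined only at node 3) = 1 + 720.1 = 721.1 Ω
R_eq = 721.1 Ω

Final answer: 721.1 Ω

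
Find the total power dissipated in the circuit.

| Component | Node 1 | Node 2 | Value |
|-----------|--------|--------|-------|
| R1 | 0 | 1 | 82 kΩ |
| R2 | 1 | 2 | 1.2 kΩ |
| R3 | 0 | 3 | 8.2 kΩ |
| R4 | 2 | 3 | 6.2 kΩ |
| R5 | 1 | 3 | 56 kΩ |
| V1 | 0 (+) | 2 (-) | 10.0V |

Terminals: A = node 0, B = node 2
Nodal analysis, taking node 2 as the 0 V reference.
Source V1 fixes V_0 = 10 V.
KCL at each unknown node (sum of currents leaving = 0; resistances in Ω):
  Node 1: (V_1 - 10)/82000 + (V_1 - 0)/1200 + (V_1 - V_3)/56000 = 0
  Node 3: (V_3 - 10)/8200 + (V_3 - 0)/6200 + (V_3 - V_1)/56000 = 0
Collecting terms (coefficients in siemens):
  0.0008634·V_1 - 0.00001786·V_3 = 0.000122
  0.0003011·V_3 - 0.00001786·V_1 = 0.00122
Determinant D = (0.0008634)(0.0003011) - (-0.00001786)(-0.00001786) = 0.0000002596
V_1 = [(0.000122)(0.0003011) - (-0.00001786)(0.00122)]/D = 0.2253 V
V_3 = [(0.0008634)(0.00122) - (0.000122)(-0.00001786)]/D = 4.064 V
Power in each resistor, P = (ΔV)²/R:
  P_R1 = (10 - 0.2253)²/82000 = 0.001165 W
  P_R2 = (0.2253 - 0)²/1200 = 0.0000423 W
  P_R3 = (10 - 4.064)²/8200 = 0.004298 W
  P_R4 = (0 - 4.064)²/6200 = 0.002663 W
  P_R5 = (0.2253 - 4.064)²/56000 = 0.0002631 W
P_total = P_R1 + P_R2 + P_R3 + P_R4 + P_R5 = 0.008432 W

Final answer: 0.008432 W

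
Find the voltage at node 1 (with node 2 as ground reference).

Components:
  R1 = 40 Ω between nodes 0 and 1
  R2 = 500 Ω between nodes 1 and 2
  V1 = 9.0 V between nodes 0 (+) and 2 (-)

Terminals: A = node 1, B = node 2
Nodal analysis, taking node 2 as the 0 V reference.
Source V1 fixes V_0 = 9 V.
KCL at each unknown node (sum of currents leaving = 0; resistances in Ω):
  Node 1: (V_1 - 9)/40 + (V_1 - 0)/500 = 0
Collecting terms: 0.027 × V_1 = 0.225  =>  V_1 = 8.333 V
The requested potential is V_1 = 8.333 V.

Final answer: V_1 = 8.333 V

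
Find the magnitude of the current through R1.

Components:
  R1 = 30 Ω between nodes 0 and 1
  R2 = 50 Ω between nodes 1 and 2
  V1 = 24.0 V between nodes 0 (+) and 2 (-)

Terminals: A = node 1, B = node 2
Nodal analysis, taking node 2 as the 0 V reference.
Source V1 fixes V_0 = 24 V.
KCL at each unknown node (sum of currents leaving = 0; resistances in Ω):
  Node 1: (V_1 - 24)/30 + (V_1 - 0)/50 = 0
Collecting terms: 0.05333 × V_1 = 0.8  =>  V_1 = 15 V
I_R1 = (V_0 - V_1)/R1 = (24 - 15)/30 = 0.3 A
|I_R1| = 0.3 A

Final answer: |I_R1| = 0.3 A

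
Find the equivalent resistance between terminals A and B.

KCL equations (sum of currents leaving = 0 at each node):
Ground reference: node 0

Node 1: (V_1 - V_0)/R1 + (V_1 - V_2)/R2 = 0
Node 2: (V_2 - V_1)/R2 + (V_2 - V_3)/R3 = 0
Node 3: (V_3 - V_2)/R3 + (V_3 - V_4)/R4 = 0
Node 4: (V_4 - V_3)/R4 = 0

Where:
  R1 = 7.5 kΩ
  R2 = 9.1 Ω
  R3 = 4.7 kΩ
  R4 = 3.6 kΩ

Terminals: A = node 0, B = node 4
Reduce the network between node 0 (A) and node 4 (B) by series/parallel combination:
  Rs1 = R1 + R2 (series, joined only at node 1) = 7500 + 9.1 = 7509 Ω
  Rs2 = R3 + Rs1 (series, joined only at node 2) = 4700 + 7509 = 12210 Ω
  Rs3 = R4 + Rs2 (series, joined only at node 3) = 3600 + 12210 = 15810 Ω
R_eq = 15.81 kΩ

Final answer: 15.81 kΩ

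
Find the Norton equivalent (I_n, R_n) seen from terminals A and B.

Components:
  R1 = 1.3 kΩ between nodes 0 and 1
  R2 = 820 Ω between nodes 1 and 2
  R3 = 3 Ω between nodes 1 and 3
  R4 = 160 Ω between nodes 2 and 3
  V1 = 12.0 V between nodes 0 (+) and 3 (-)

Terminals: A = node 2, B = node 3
Find the Thévenin equivalent first; then I_n = V_th/R_th and R_n = R_th.
Step 1 — V_th is the open-circuit voltage V_A - V_B (nothing connected across the terminals).
Nodal analysis, taking node 3 as the 0 V reference.
Source V1 fixes V_0 = 12 V.
KCL at each unknown node (sum of currents leaving = 0; resistances in Ω):
  Node 1: (V_1 - 12)/1300 + (V_1 - V_2)/820 + (V_1 - 0)/3 = 0
  Node 2: (V_2 - V_1)/820 + (V_2 - 0)/160 = 0
Collecting terms (coefficients in siemens):
  0.3353·V_1 - 0.00122·V_2 = 0.009231
  0.00747·V_2 - 0.00122·V_1 = 0
Determinant D = (0.3353)(0.00747) - (-0.00122)(-0.00122) = 0.002503
V_1 = [(0.009231)(0.00747) - (-0.00122)(0)]/D = 0.02754 V
V_2 = [(0.3353)(0) - (0.009231)(-0.00122)]/D = 0.004497 V
V_th = V_2 - V_3 = 0.004497 - 0 = 0.004497 V
Step 2 — R_th: zero the source — replace V1 by a short circuit (node 3 merges into node 0) — and find the resistance seen between A (node 2) and B (node 0).
Reduce the network between node 2 (A) and node 0 (B) by series/parallel combination:
  Rp1 = R1 ‖ R3 (parallel, both between nodes 0 and 1) = 1/(1/1300 + 1/3) = 2.993 Ω
  Rs1 = R2 + Rp1 (series, joined only at node 1) = 820 + 2.993 = 823 Ω
  Rp2 = R4 ‖ Rs1 (parallel, both between nodes 0 and 2) = 1/(1/160 + 1/823) = 134 Ω
R_th = 134 Ω
I_n = V_th/R_th = 0.004497/134 = 0.00003357 A, and R_n = R_th = 134 Ω

Final answer: I_n = 3.357e-05 A, R_n = 134 Ω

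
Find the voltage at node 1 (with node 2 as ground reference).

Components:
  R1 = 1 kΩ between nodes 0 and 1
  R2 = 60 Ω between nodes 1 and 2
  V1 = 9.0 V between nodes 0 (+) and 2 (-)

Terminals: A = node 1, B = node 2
Nodal analysis, taking node 2 as the 0 V reference.
Source V1 fixes V_0 = 9 V.
KCL at each unknown node (sum of currents leaving = 0; resistances in Ω):
  Node 1: (V_1 - 9)/1000 + (V_1 - 0)/60 = 0
Collecting terms: 0.01767 × V_1 = 0.009  =>  V_1 = 0.5094 V
The requested potential is V_1 = 0.5094 V.

Final answer: V_1 = 0.5094 V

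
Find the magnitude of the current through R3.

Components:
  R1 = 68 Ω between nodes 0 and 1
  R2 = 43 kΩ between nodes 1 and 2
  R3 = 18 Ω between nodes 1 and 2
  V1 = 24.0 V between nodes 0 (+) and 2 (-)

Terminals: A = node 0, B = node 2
Nodal analysis, taking node 2 as the 0 V reference.
Source V1 fixes V_0 = 24 V.
KCL at each unknown node (sum of currents leaving = 0; resistances in Ω):
  Node 1: (V_1 - 24)/68 + (V_1 - 0)/43000 + (V_1 - 0)/18 = 0
Collecting terms: 0.07028 × V_1 = 0.3529  =>  V_1 = 5.022 V
I_R3 = (V_1 - V_2)/R3 = (5.022 - 0)/18 = 0.279 A
|I_R3| = 0.279 A

Final answer: |I_R3| = 0.279 A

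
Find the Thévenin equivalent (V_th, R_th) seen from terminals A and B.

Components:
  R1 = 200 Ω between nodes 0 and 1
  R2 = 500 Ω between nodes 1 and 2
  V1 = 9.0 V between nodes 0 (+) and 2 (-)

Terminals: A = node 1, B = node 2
Step 1 — V_th is the open-circuit voltage V_A - V_B (nothing connected across the terminals).
Nodal analysis, taking node 2 as the 0 V reference.
Source V1 fixes V_0 = 9 V.
KCL at each unknown node (sum of currents leaving = 0; resistances in Ω):
  Node 1: (V_1 - 9)/200 + (V_1 - 0)/500 = 0
Collecting terms: 0.007 × V_1 = 0.045  =>  V_1 = 6.429 V
V_th = V_1 - V_2 = 6.429 - 0 = 6.429 V
Step 2 — R_th: zero the source — replace V1 by a short circuit (node 2 merges into node 0) — and find the resistance seen between A (node 1) and B (node 0).
Reduce the network between node 1 (A) and node 0 (B) by series/parallel combination:
  Rp1 = R1 ‖ R2 (parallel, both between nodes 0 and 1) = 1/(1/200 + 1/500) = 142.9 Ω
R_th = 142.9 Ω

Final answer: V_th = 6.429 V, R_th = 142.9 Ω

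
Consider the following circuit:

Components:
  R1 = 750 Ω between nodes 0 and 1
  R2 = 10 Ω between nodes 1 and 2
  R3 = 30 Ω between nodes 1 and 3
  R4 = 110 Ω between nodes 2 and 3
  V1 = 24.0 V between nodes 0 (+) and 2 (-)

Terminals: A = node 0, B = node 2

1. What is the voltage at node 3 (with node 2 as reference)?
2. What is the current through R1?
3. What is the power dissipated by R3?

Nodal analysis, taking node 2 as the 0 V reference.
Source V1 fixes V_0 = 24 V.
KCL at each unknown node (sum of currents leaving = 0; resistances in Ω):
  Node 1: (V_1 - 24)/750 + (V_1 - 0)/10 + (V_1 - V_3)/30 = 0
  Node 3: (V_3 - V_1)/30 + (V_3 - 0)/110 = 0
Collecting terms (coefficients in siemens):
  0.1347·V_1 - 0.03333·V_3 = 0.032
  0.04242·V_3 - 0.03333·V_1 = 0
Determinant D = (0.1347)(0.04242) - (-0.03333)(-0.03333) = 0.004602
V_1 = [(0.032)(0.04242) - (-0.03333)(0)]/D = 0.295 V
V_3 = [(0.1347)(0) - (0.032)(-0.03333)]/D = 0.2318 V
Part 1:
  Read off the nodal solution: V_3 = 0.2318 V
Part 2:
  I_R1 = (V_0 - V_1)/R1 = (24 - 0.295)/750 = 0.03161 A
  Magnitude: I_R1 = 0.03161 A
Part 3:
  I_R3 = (V_1 - V_3)/R3 = (0.295 - 0.2318)/30 = 0.002107 A
  P_R3 = I_R3² × R3 = (0.002107)² × 30 = 0.0001332 W

Final answers:
1. V_3 = 0.2318 V
2. I_R1 = 0.03161 A
3. P_R3 = 0.0001332 W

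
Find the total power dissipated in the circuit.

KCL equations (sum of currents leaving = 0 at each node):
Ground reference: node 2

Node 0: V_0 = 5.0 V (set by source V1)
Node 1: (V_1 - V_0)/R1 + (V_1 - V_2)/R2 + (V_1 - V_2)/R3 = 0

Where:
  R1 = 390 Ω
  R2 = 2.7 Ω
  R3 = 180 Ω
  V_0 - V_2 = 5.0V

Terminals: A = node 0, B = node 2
Nodal analysis, taking node 2 as the 0 V reference.
Source V1 fixes V_0 = 5 V.
KCL at each unknown node (sum of currents leaving = 0; resistances in Ω):
  Node 1: (V_1 - 5)/390 + (V_1 - 0)/2.7 + (V_1 - 0)/180 = 0
Collecting terms: 0.3785 × V_1 = 0.01282  =>  V_1 = 0.03387 V
Power in each resistor, P = (ΔV)²/R:
  P_R1 = (5 - 0.03387)²/390 = 0.06324 W
  P_R2 = (0.03387 - 0)²/2.7 = 0.000425 W
  P_R3 = (0.03387 - 0)²/180 = 0.000006374 W
P_total = P_R1 + P_R2 + P_R3 = 0.06367 W

Final answer: 0.06367 W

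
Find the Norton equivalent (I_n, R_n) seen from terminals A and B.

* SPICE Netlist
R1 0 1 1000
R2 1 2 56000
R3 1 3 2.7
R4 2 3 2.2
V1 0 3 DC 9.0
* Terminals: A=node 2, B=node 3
Find the Thévenin equivalent first; then I_n = V_th/R_th and R_n = R_th.
Step 1 — V_th is the open-circuit voltage V_A - V_B (nothing connected across the terminals).
Nodal analysis, taking node 3 as the 0 V reference.
Source V1 fixes V_0 = 9 V.
KCL at each unknown node (sum of currents leaving = 0; resistances in Ω):
  Node 1: (V_1 - 9)/1000 + (V_1 - V_2)/56000 + (V_1 - 0)/2.7 = 0
  Node 2: (V_2 - V_1)/56000 + (V_2 - 0)/2.2 = 0
Collecting terms (coefficients in siemens):
  0.3714·V_1 - 0.00001786·V_2 = 0.009
  0.4546·V_2 - 0.00001786·V_1 = 0
Determinant D = (0.3714)(0.4546) - (-0.00001786)(-0.00001786) = 0.1688
V_1 = [(0.009)(0.4546) - (-0.00001786)(0)]/D = 0.02423 V
V_2 = [(0.3714)(0) - (0.009)(-0.00001786)]/D = 0.000000952 V
V_th = V_2 - V_3 = 0.000000952 - 0 = 0.000000952 V
Step 2 — R_th: zero the source — replace V1 by a short circuit (node 3 merges into node 0) — and find the resistance seen between A (node 2) and B (node 0).
Reduce the network between node 2 (A) and node 0 (B) by series/parallel combination:
  Rp1 = R1 ‖ R3 (parallel, both between nodes 0 and 1) = 1/(1/1000 + 1/2.7) = 2.693 Ω
  Rs1 = R2 + Rp1 (series, joined only at node 1) = 56000 + 2.693 = 56000 Ω
  Rp2 = R4 ‖ Rs1 (parallel, both between nodes 0 and 2) = 1/(1/2.2 + 1/56000) = 2.2 Ω
R_th = 2.2 Ω
I_n = V_th/R_th = 0.000000952/2.2 = 0.0000004327 A, and R_n = R_th = 2.2 Ω

Final answer: I_n = 4.327e-07 A, R_n = 2.2 Ω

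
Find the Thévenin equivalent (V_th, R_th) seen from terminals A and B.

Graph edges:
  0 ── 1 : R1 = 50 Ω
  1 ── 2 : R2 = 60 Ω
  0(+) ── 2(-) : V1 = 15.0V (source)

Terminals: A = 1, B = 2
Step 1 — V_th is the open-circuit voltage V_A - V_B (nothing connected across the terminals).
Nodal analysis, taking node 2 as the 0 V reference.
Source V1 fixes V_0 = 15 V.
KCL at each unknown node (sum of currents leaving = 0; resistances in Ω):
  Node 1: (V_1 - 15)/50 + (V_1 - 0)/60 = 0
Collecting terms: 0.03667 × V_1 = 0.3  =>  V_1 = 8.182 V
V_th = V_1 - V_2 = 8.182 - 0 = 8.182 V
Step 2 — R_th: zero the source — replace V1 by a short circuit (node 2 merges into node 0) — and find the resistance seen between A (node 1) and B (node 0).
Reduce the network between node 1 (A) and node 0 (B) by series/parallel combination:
  Rp1 = R1 ‖ R2 (parallel, both between nodes 0 and 1) = 1/(1/50 + 1/60) = 27.27 Ω
R_th = 27.27 Ω

Final answer: V_th = 8.182 V, R_th = 27.27 Ω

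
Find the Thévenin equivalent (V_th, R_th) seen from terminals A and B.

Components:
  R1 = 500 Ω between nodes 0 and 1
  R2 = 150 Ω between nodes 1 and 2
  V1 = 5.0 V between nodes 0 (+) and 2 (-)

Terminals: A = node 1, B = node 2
Step 1 — V_th is the open-circuit voltage V_A - V_B (nothing connected across the terminals).
Nodal analysis, taking node 2 as the 0 V reference.
Source V1 fixes V_0 = 5 V.
KCL at each unknown node (sum of currents leaving = 0; resistances in Ω):
  Node 1: (V_1 - 5)/500 + (V_1 - 0)/150 = 0
Collecting terms: 0.008667 × V_1 = 0.01  =>  V_1 = 1.154 V
V_th = V_1 - V_2 = 1.154 - 0 = 1.154 V
Step 2 — R_th: zero the source — replace V1 by a short circuit (node 2 merges into node 0) — and find the resistance seen between A (node 1) and B (node 0).
Reduce the network between node 1 (A) and node 0 (B) by series/parallel combination:
  Rp1 = R1 ‖ R2 (parallel, both between nodes 0 and 1) = 1/(1/500 + 1/150) = 115.4 Ω
R_th = 115.4 Ω

Final answer: V_th = 1.154 V, R_th = 115.4 Ω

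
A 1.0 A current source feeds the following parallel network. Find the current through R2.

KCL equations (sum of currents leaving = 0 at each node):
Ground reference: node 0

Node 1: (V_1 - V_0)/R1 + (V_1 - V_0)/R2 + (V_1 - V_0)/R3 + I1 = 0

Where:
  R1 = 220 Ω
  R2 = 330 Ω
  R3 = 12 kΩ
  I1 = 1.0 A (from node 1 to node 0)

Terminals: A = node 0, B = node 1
All resistors sit directly between nodes 0 and 1, so they are in parallel and share one voltage V; the full source current 1 A splits among them.
1/R_par = 1/220 + 1/330 + 1/12000 = 0.007659 S  =>  R_par = 130.6 Ω
V = I × R_par = 1 × 130.6 = 130.6 V
I_R2 = V/R2 = 130.6/330 = 0.3956 A

Final answer: 0.3956 A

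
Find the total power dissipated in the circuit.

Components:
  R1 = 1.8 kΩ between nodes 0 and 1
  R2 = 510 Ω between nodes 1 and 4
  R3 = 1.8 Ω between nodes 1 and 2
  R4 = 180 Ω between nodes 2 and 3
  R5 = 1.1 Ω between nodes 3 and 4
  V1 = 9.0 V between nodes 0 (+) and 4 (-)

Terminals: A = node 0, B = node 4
Nodal analysis, taking node 4 as the 0 V reference.
Source V1 fixes V_0 = 9 V.
KCL at each unknown node (sum of currents leaving = 0; resistances in Ω):
  Node 1: (V_1 - 9)/1800 + (V_1 - 0)/510 + (V_1 - V_2)/1.8 = 0
  Node 2: (V_2 - V_1)/1.8 + (V_2 - V_3)/180 = 0
  Node 3: (V_3 - V_2)/180 + (V_3 - 0)/1.1 = 0
Collecting terms (coefficients in siemens):
  0.5581·V_1 - 0.5556·V_2 = 0.005
  0.5611·V_2 - 0.5556·V_1 - 0.005556·V_3 = 0
  0.9146·V_3 - 0.005556·V_2 = 0
Solving these 3 simultaneous equations (Gaussian elimination) gives:
  V_1 = 0.6263 V, V_2 = 0.6201 V, V_3 = 0.003767 V
Power in each resistor, P = (ΔV)²/R:
  P_R1 = (9 - 0.6263)²/1800 = 0.03896 W
  P_R2 = (0.6263 - 0)²/510 = 0.000769 W
  P_R3 = (0.6263 - 0.6201)²/1.8 = 0.0000211 W
  P_R4 = (0.6201 - 0.003767)²/180 = 0.00211 W
  P_R5 = (0.003767 - 0)²/1.1 = 0.0000129 W
P_total = P_R1 + P_R2 + P_R3 + P_R4 + P_R5 = 0.04187 W

Final answer: 0.04187 W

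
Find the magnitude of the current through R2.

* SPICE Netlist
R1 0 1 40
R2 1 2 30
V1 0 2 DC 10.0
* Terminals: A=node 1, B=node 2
Nodal analysis, taking node 2 as the 0 V reference.
Source V1 fixes V_0 = 10 V.
KCL at each unknown node (sum of currents leaving = 0; resistances in Ω):
  Node 1: (V_1 - 10)/40 + (V_1 - 0)/30 = 0
Collecting terms: 0.05833 × V_1 = 0.25  =>  V_1 = 4.286 V
I_R2 = (V_1 - V_2)/R2 = (4.286 - 0)/30 = 0.1429 A
|I_R2| = 0.1429 A

Final answer: |I_R2| = 0.1429 A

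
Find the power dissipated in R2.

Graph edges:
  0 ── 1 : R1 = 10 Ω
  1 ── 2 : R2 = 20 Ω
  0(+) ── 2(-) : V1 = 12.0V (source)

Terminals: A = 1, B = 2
Nodal analysis, taking node 2 as the 0 V reference.
Source V1 fixes V_0 = 12 V.
KCL at each unknown node (sum of currents leaving = 0; resistances in Ω):
  Node 1: (V_1 - 12)/10 + (V_1 - 0)/20 = 0
Collecting terms: 0.15 × V_1 = 1.2  =>  V_1 = 8 V
I_R2 = (V_1 - V_2)/R2 = (8 - 0)/20 = 0.4 A
P_R2 = I_R2² × R2 = (0.4)² × 20 = 3.2 W

Final answer: 3.2 W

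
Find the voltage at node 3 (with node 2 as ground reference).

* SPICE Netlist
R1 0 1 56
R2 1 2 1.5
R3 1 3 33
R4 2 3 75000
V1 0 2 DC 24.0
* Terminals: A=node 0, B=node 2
Nodal analysis, taking node 2 as the 0 V reference.
Source V1 fixes V_0 = 24 V.
KCL at each unknown node (sum of currents leaving = 0; resistances in Ω):
  Node 1: (V_1 - 24)/56 + (V_1 - 0)/1.5 + (V_1 - V_3)/33 = 0
  Node 3: (V_3 - V_1)/33 + (V_3 - 0)/75000 = 0
Collecting terms (coefficients in siemens):
  0.7148·V_1 - 0.0303·V_3 = 0.4286
  0.03032·V_3 - 0.0303·V_1 = 0
Determinant D = (0.7148)(0.03032) - (-0.0303)(-0.0303) = 0.02075
V_1 = [(0.4286)(0.03032) - (-0.0303)(0)]/D = 0.6261 V
V_3 = [(0.7148)(0) - (0.4286)(-0.0303)]/D = 0.6258 V
The requested potential is V_3 = 0.6258 V.

Final answer: V_3 = 0.6258 V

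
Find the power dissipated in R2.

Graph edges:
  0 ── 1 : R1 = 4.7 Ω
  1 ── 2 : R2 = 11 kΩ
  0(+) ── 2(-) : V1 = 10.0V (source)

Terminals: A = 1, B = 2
Nodal analysis, taking node 2 as the 0 V reference.
Source V1 fixes V_0 = 10 V.
KCL at each unknown node (sum of currents leaving = 0; resistances in Ω):
  Node 1: (V_1 - 10)/4.7 + (V_1 - 0)/11000 = 0
Collecting terms: 0.2129 × V_1 = 2.128  =>  V_1 = 9.996 V
I_R2 = (V_1 - V_2)/R2 = (9.996 - 0)/11000 = 0.0009087 A
P_R2 = I_R2² × R2 = (0.0009087)² × 11000 = 0.009083 W

Final answer: 0.009083 W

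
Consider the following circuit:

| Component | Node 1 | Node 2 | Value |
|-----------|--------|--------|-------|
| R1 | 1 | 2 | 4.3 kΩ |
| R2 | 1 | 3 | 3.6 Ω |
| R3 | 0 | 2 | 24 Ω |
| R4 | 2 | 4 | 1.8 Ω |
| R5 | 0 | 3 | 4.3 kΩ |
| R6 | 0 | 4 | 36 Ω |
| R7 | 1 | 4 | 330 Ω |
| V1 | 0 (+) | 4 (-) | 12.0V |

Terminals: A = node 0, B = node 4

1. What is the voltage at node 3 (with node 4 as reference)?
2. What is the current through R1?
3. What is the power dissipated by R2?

Nodal analysis, taking node 4 as the 0 V reference.
Source V1 fixes V_0 = 12 V.
KCL at each unknown node (sum of currents leaving = 0; resistances in Ω):
  Node 1: (V_1 - V_2)/4300 + (V_1 - V_3)/3.6 + (V_1 - 0)/330 = 0
  Node 2: (V_2 - V_1)/4300 + (V_2 - 12)/24 + (V_2 - 0)/1.8 = 0
  Node 3: (V_3 - V_1)/3.6 + (V_3 - 12)/4300 = 0
Collecting terms (coefficients in siemens):
  0.281·V_1 - 0.0002326·V_2 - 0.2778·V_3 = 0
  0.5975·V_2 - 0.0002326·V_1 = 0.5
  0.278·V_3 - 0.2778·V_1 = 0.002791
Solving these 3 simultaneous equations (Gaussian elimination) gives:
  V_1 = 0.8535 V, V_2 = 0.8372 V, V_3 = 0.8628 V
Part 1:
  Read off the nodal solution: V_3 = 0.8628 V
Part 2:
  I_R1 = (V_1 - V_2)/R1 = (0.8535 - 0.8372)/4300 = 0.00000378 A
  Magnitude: I_R1 = 0.00000378 A
Part 3:
  I_R2 = (V_1 - V_3)/R2 = (0.8535 - 0.8628)/3.6 = -0.00259 A
  P_R2 = I_R2² × R2 = (-0.00259)² × 3.6 = 0.00002415 W

Final answers:
1. V_3 = 0.8628 V
2. I_R1 = 3.78e-06 A
3. P_R2 = 2.415e-05 W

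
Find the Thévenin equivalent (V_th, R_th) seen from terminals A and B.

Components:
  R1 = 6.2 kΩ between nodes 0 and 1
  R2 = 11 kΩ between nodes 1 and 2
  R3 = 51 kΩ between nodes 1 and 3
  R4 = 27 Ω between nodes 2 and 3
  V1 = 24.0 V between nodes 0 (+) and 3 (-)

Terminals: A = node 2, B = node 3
Step 1 — V_th is the open-circuit voltage V_A - V_B (nothing connected across the terminals).
Nodal analysis, taking node 3 as the 0 V reference.
Source V1 fixes V_0 = 24 V.
KCL at each unknown node (sum of currents leaving = 0; resistances in Ω):
  Node 1: (V_1 - 24)/6200 + (V_1 - V_2)/11000 + (V_1 - 0)/51000 = 0
  Node 2: (V_2 - V_1)/11000 + (V_2 - 0)/27 = 0
Collecting terms (coefficients in siemens):
  0.0002718·V_1 - 0.00009091·V_2 = 0.003871
  0.03713·V_2 - 0.00009091·V_1 = 0
Determinant D = (0.0002718)(0.03713) - (-0.00009091)(-0.00009091) = 0.00001008
V_1 = [(0.003871)(0.03713) - (-0.00009091)(0)]/D = 14.25 V
V_2 = [(0.0002718)(0) - (0.003871)(-0.00009091)]/D = 0.0349 V
V_th = V_2 - V_3 = 0.0349 - 0 = 0.0349 V
Step 2 — R_th: zero the source — replace V1 by a short circuit (node 3 merges into node 0) — and find the resistance seen between A (node 2) and B (node 0).
Reduce the network between node 2 (A) and node 0 (B) by series/parallel combination:
  Rp1 = R1 ‖ R3 (parallel, both between nodes 0 and 1) = 1/(1/6200 + 1/51000) = 5528 Ω
  Rs1 = R2 + Rp1 (series, joined only at node 1) = 11000 + 5528 = 16530 Ω
  Rp2 = R4 ‖ Rs1 (parallel, both between nodes 0 and 2) = 1/(1/27 + 1/16530) = 26.96 Ω
R_th = 26.96 Ω

Final answer: V_th = 0.0349 V, R_th = 26.96 Ω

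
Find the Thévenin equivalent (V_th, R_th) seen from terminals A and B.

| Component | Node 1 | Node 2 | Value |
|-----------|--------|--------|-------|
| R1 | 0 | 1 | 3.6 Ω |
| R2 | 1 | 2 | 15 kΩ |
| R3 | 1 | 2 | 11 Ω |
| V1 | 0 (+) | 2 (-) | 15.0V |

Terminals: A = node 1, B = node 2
Step 1 — V_th is the open-circuit voltage V_A - V_B (nothing connected across the terminals).
Nodal analysis, taking node 2 as the 0 V reference.
Source V1 fixes V_0 = 15 V.
KCL at each unknown node (sum of currents leaving = 0; resistances in Ω):
  Node 1: (V_1 - 15)/3.6 + (V_1 - 0)/15000 + (V_1 - 0)/11 = 0
Collecting terms: 0.3688 × V_1 = 4.167  =>  V_1 = 11.3 V
V_th = V_1 - V_2 = 11.3 - 0 = 11.3 V
Step 2 — R_th: zero the source — replace V1 by a short circuit (node 2 merges into node 0) — and find the resistance seen between A (node 1) and B (node 0).
Reduce the network between node 1 (A) and node 0 (B) by series/parallel combination:
  Rp1 = R1 ‖ R2 ‖ R3 (parallel, all between nodes 0 and 1) = 1/(1/3.6 + 1/15000 + 1/11) = 2.712 Ω
R_th = 2.712 Ω

Final answer: V_th = 11.3 V, R_th = 2.712 Ω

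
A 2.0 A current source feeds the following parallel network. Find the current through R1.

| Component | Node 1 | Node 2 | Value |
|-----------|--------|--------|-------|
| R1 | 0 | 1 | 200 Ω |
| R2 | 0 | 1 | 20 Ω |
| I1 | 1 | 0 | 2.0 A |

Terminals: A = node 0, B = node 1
All resistors sit directly between nodes 0 and 1, so they are in parallel and share one voltage V; the full source current 2 A splits among them.
1/R_par = 1/200 + 1/20 = 0.055 S  =>  R_par = 18.18 Ω
V = I × R_par = 2 × 18.18 = 36.36 V
I_R1 = V/R1 = 36.36/200 = 0.1818 A

Final answer: 0.1818 A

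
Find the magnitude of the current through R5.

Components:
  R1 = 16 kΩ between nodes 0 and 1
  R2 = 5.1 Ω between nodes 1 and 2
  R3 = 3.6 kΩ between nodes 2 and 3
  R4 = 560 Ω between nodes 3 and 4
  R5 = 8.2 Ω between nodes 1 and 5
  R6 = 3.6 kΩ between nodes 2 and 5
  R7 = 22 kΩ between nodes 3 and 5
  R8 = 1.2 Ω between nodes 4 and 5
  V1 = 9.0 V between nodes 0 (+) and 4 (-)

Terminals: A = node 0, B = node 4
Nodal analysis, taking node 4 as the 0 V reference.
Source V1 fixes V_0 = 9 V.
KCL at each unknown node (sum of currents leaving = 0; resistances in Ω):
  Node 1: (V_1 - 9)/16000 + (V_1 - V_2)/5.1 + (V_1 - V_5)/8.2 = 0
  Node 2: (V_2 - V_1)/5.1 + (V_2 - V_3)/3600 + (V_2 - V_5)/3600 = 0
  Node 3: (V_3 - V_2)/3600 + (V_3 - 0)/560 + (V_3 - V_5)/22000 = 0
  Node 5: (V_5 - V_1)/8.2 + (V_5 - V_2)/3600 + (V_5 - V_3)/22000 + (V_5 - 0)/1.2 = 0
Collecting terms (coefficients in siemens):
  0.3181·V_1 - 0.1961·V_2 - 0.122·V_5 = 0.0005625
  0.1966·V_2 - 0.1961·V_1 - 0.0002778·V_3 - 0.0002778·V_5 = 0
  0.002109·V_3 - 0.0002778·V_2 - 0.00004545·V_5 = 0
  0.9556·V_5 - 0.122·V_1 - 0.0002778·V_2 - 0.00004545·V_3 = 0
Solving these 4 simultaneous equations (Gaussian elimination) gives:
  V_1 = 0.005262 V, V_2 = 0.005249 V, V_3 = 0.0007059 V, V_5 = 0.0006731 V
I_R5 = (V_1 - V_5)/R5 = (0.005262 - 0.0006731)/8.2 = 0.0005596 A
|I_R5| = 0.0005596 A

Final answer: |I_R5| = 0.0005596 A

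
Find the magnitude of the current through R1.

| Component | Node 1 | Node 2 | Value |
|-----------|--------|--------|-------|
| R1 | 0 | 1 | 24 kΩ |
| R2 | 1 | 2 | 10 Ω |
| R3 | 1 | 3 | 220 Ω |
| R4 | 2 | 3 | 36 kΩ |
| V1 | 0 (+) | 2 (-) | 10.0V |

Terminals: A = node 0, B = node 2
Nodal analysis, taking node 2 as the 0 V reference.
Source V1 fixes V_0 = 10 V.
KCL at each unknown node (sum of currents leaving = 0; resistances in Ω):
  Node 1: (V_1 - 10)/24000 + (V_1 - 0)/10 + (V_1 - V_3)/220 = 0
  Node 3: (V_3 - V_1)/220 + (V_3 - 0)/36000 = 0
Collecting terms (coefficients in siemens):
  0.1046·V_1 - 0.004545·V_3 = 0.0004167
  0.004573·V_3 - 0.004545·V_1 = 0
Determinant D = (0.1046)(0.004573) - (-0.004545)(-0.004545) = 0.0004576
V_1 = [(0.0004167)(0.004573) - (-0.004545)(0)]/D = 0.004164 V
V_3 = [(0.1046)(0) - (0.0004167)(-0.004545)]/D = 0.004138 V
I_R1 = (V_0 - V_1)/R1 = (10 - 0.004164)/24000 = 0.0004165 A
|I_R1| = 0.0004165 A

Final answer: |I_R1| = 0.0004165 A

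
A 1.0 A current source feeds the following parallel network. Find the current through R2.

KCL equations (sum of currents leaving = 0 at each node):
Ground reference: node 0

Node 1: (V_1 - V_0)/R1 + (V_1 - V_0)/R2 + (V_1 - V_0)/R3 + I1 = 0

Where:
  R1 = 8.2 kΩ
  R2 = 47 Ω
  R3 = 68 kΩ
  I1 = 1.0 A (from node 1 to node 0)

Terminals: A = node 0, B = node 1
All resistors sit directly between nodes 0 and 1, so they are in parallel and share one voltage V; the full source current 1 A splits among them.
1/R_par = 1/8200 + 1/47 + 1/68000 = 0.02141 S  =>  R_par = 46.7 Ω
V = I × R_par = 1 × 46.7 = 46.7 V
I_R2 = V/R2 = 46.7/47 = 0.9936 A

Final answer: 0.9936 A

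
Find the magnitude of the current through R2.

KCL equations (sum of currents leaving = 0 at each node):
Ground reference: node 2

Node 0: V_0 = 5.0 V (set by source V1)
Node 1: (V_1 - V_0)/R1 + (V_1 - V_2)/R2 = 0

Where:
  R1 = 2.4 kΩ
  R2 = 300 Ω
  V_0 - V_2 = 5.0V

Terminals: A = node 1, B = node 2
Nodal analysis, taking node 2 as the 0 V reference.
Source V1 fixes V_0 = 5 V.
KCL at each unknown node (sum of currents leaving = 0; resistances in Ω):
  Node 1: (V_1 - 5)/2400 + (V_1 - 0)/300 = 0
Collecting terms: 0.00375 × V_1 = 0.002083  =>  V_1 = 0.5556 V
I_R2 = (V_1 - V_2)/R2 = (0.5556 - 0)/300 = 0.001852 A
|I_R2| = 0.001852 A

Final answer: |I_R2| = 0.001852 A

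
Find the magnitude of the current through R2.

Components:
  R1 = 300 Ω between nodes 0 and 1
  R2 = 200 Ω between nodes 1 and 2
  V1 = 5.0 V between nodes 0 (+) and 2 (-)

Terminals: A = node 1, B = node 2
Nodal analysis, taking node 2 as the 0 V reference.
Source V1 fixes V_0 = 5 V.
KCL at each unknown node (sum of currents leaving = 0; resistances in Ω):
  Node 1: (V_1 - 5)/300 + (V_1 - 0)/200 = 0
Collecting terms: 0.008333 × V_1 = 0.01667  =>  V_1 = 2 V
I_R2 = (V_1 - V_2)/R2 = (2 - 0)/200 = 0.01 A
|I_R2| = 0.01 A

Final answer: |I_R2| = 0.01 A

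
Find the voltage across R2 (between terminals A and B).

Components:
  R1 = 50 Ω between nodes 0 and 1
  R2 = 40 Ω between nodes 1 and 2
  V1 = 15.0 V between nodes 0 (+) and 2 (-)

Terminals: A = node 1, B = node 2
R1 and R2 are in series across V1 (node 0 → node 1 → node 2), and the output A–B is taken across R2, so this is a voltage divider.
Series current: I = V1/(R1 + R2) = 15/(50 + 40) = 15/90 = 0.1667 A
V_R2 = I × R2 = V1 × R2/(R1 + R2) = 15 × 40/90 = 6.667 V

Final answer: 6.667 V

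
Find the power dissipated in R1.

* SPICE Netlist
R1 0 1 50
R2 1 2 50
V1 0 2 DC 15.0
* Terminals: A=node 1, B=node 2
Nodal analysis, taking node 2 as the 0 V reference.
Source V1 fixes V_0 = 15 V.
KCL at each unknown node (sum of currents leaving = 0; resistances in Ω):
  Node 1: (V_1 - 15)/50 + (V_1 - 0)/50 = 0
Collecting terms: 0.04 × V_1 = 0.3  =>  V_1 = 7.5 V
I_R1 = (V_0 - V_1)/R1 = (15 - 7.5)/50 = 0.15 A
P_R1 = I_R1² × R1 = (0.15)² × 50 = 1.125 W

Final answer: 1.125 W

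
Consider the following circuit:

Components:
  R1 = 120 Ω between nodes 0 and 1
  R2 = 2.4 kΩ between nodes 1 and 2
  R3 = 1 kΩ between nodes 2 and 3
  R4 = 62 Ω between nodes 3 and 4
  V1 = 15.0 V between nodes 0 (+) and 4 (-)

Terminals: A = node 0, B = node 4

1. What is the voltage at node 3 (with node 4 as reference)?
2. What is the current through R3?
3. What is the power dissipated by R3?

Nodal analysis, taking node 4 as the 0 V reference.
Source V1 fixes V_0 = 15 V.
KCL at each unknown node (sum of currents leaving = 0; resistances in Ω):
  Node 1: (V_1 - 15)/120 + (V_1 - V_2)/2400 = 0
  Node 2: (V_2 - V_1)/2400 + (V_2 - V_3)/1000 = 0
  Node 3: (V_3 - V_2)/1000 + (V_3 - 0)/62 = 0
Collecting terms (coefficients in siemens):
  0.00875·V_1 - 0.0004167·V_2 = 0.125
  0.001417·V_2 - 0.0004167·V_1 - 0.001·V_3 = 0
  0.01713·V_3 - 0.001·V_2 = 0
Solving these 3 simultaneous equations (Gaussian elimination) gives:
  V_1 = 14.5 V, V_2 = 4.447 V, V_3 = 0.2596 V
Part 1:
  Read off the nodal solution: V_3 = 0.2596 V
Part 2:
  I_R3 = (V_2 - V_3)/R3 = (4.447 - 0.2596)/1000 = 0.004188 A
  Magnitude: I_R3 = 0.004188 A
Part 3:
  I_R3 = (V_2 - V_3)/R3 = (4.447 - 0.2596)/1000 = 0.004188 A
  P_R3 = I_R3² × R3 = (0.004188)² × 1000 = 0.01754 W

Final answers:
1. V_3 = 0.2596 V
2. I_R3 = 0.004188 A
3. P_R3 = 0.01754 W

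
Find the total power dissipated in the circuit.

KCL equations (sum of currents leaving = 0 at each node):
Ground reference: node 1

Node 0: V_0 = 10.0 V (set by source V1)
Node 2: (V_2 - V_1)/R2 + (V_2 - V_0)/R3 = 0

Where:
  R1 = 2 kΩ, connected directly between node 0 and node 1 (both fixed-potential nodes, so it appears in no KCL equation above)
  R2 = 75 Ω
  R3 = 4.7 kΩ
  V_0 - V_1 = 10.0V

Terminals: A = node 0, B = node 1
Nodal analysis, taking node 1 as the 0 V reference.
Source V1 fixes V_0 = 10 V.
KCL at each unknown node (sum of currents leaving = 0; resistances in Ω):
  Node 2: (V_2 - 0)/75 + (V_2 - 10)/4700 = 0
Collecting terms: 0.01355 × V_2 = 0.002128  =>  V_2 = 0.1571 V
Power in each resistor, P = (ΔV)²/R:
  P_R1 = (10 - 0)²/2000 = 0.05 W
  P_R2 = (0 - 0.1571)²/75 = 0.0003289 W
  P_R3 = (10 - 0.1571)²/4700 = 0.02061 W
P_total = P_R1 + P_R2 + P_R3 = 0.07094 W

Final answer: 0.07094 W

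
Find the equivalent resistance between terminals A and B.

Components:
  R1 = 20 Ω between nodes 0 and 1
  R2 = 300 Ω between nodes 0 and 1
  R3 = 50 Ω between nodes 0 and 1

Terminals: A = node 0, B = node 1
Reduce the network between node 0 (A) and node 1 (B) by series/parallel combination:
  Rp1 = R1 ‖ R2 ‖ R3 (parallel, all between nodes 0 and 1) = 1/(1/20 + 1/300 + 1/50) = 13.64 Ω
R_eq = 13.64 Ω

Final answer: 13.64 Ω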